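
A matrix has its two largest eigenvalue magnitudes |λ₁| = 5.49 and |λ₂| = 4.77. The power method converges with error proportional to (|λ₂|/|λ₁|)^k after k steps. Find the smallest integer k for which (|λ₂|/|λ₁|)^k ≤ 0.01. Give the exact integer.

|λ₂/λ₁| = 4.77/5.49 = 0.86885
Need k ≥ ln(0.01) / ln(0.86885) = -4.6052 / -0.1406 ≈ 32.758
Smallest integer k satisfying the bound: 33

33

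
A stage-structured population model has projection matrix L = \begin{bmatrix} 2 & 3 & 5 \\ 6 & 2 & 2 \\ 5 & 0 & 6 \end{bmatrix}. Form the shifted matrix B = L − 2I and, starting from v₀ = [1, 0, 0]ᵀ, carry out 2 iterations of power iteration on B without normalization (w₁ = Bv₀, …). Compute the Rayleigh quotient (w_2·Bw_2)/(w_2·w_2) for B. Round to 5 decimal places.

B = L − 2I has rows (0, 3, 5); (6, 0, 2); (5, 0, 4)
w1 = Bv₀ = (0·1 + 3·0 + 5·0; 6·1 + 0·0 + 2·0; 5·1 + 0·0 + 4·0) = (0, 6, 5)
w2 = Bw1 = (0·0 + 3·6 + 5·5; 6·0 + 0·6 + 2·5; 5·0 + 0·6 + 4·5) = (43, 10, 20)
Bw2 = (130, 298, 295)
w2·Bw2 = 14470; w2·w2 = 2349; μ ≈ 14470/2349 = 6.16007

6.16007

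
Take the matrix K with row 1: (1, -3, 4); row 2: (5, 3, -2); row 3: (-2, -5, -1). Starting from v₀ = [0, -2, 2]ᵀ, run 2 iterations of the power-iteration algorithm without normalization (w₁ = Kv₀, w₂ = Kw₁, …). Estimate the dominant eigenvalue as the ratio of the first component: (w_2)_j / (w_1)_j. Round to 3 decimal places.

w1 = Kv₀ = (14, -10, 8)
w2 = Kw1 = (76, 24, 14)
Ratio at component: 76 / 14 = 5.429

λ ≈ 5.429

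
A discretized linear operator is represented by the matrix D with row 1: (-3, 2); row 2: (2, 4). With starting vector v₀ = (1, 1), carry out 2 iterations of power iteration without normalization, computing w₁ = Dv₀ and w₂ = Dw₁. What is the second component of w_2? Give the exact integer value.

w1 = Dv₀ = (-1, 6)
w2 = Dw1 = (15, 22)
The requested component of w2 is 22.

22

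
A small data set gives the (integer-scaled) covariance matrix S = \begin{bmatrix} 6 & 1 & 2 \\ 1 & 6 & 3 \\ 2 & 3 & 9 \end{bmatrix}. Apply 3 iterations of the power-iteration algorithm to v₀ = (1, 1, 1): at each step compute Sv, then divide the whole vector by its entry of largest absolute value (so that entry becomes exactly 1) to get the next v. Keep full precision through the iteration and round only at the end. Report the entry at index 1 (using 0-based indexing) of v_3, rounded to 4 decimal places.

0.6145

Sv0 = (9.00000, 10.00000, 14.00000); divide by 14.00000 → v1 = (0.64286, 0.71429, 1.00000)
Sv1 = (6.57143, 7.92857, 12.42857); divide by 12.42857 → v2 = (0.52874, 0.63793, 1.00000)
Sv2 = (5.81034, 7.35632, 11.97126); divide by 11.97126 → v3 = (0.48536, 0.61450, 1.00000)
Requested entry of v3: 1280/2083 = 0.6145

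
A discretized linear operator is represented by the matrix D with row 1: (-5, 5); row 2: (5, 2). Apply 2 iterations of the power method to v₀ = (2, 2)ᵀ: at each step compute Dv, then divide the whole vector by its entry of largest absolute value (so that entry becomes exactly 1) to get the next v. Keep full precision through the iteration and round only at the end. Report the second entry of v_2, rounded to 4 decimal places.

Dv0 = (0.00000, 14.00000); divide by 14.00000 → v1 = (0.00000, 1.00000)
Dv1 = (5.00000, 2.00000); divide by 5.00000 → v2 = (1.00000, 0.40000)
Requested entry of v2: 28/70 = 0.4000

0.4000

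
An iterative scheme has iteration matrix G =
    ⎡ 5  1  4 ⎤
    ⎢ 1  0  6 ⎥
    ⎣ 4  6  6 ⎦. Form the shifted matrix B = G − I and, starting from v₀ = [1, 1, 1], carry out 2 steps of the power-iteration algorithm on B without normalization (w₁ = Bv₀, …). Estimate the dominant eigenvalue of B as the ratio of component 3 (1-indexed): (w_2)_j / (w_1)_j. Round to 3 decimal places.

9.800

B = G − I has rows (4, 1, 4); (1, -1, 6); (4, 6, 5)
w1 = Bv₀ = (9, 6, 15)
w2 = Bw1 = (102, 93, 147)
Ratio: 147/15 = 9.800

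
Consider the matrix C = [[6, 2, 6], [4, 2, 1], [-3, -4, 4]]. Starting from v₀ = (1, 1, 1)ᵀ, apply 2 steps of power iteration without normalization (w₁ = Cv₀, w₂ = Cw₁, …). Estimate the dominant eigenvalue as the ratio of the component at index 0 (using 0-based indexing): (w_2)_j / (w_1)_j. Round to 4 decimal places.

5.7143

w1 = Cv₀ = (6·1 + 2·1 + 6·1; 4·1 + 2·1 + 1·1; (-3)·1 + (-4)·1 + 4·1) = (14, 7, -3)
w2 = Cw1 = (6·14 + 2·7 + 6·(-3); 4·14 + 2·7 + 1·(-3); (-3)·14 + (-4)·7 + 4·(-3)) = (80, 67, -82)
Ratio at component: 80 / 14 = 5.7143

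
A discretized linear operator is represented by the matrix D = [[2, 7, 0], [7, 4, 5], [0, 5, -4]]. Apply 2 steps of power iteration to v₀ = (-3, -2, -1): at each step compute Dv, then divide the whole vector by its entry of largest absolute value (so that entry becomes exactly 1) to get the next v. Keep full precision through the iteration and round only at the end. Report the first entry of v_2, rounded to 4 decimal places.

Dv0 = (-20.00000, -34.00000, -6.00000); divide by -34.00000 → v1 = (0.58824, 1.00000, 0.17647)
Dv1 = (8.17647, 9.00000, 4.29412); divide by 9.00000 → v2 = (0.90850, 1.00000, 0.47712)
Requested entry of v2: -278/-306 = 0.9085

0.9085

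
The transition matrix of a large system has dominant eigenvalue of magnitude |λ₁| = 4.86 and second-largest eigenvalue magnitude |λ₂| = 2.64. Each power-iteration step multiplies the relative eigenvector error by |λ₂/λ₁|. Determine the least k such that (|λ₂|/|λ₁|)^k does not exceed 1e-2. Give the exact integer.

8

|λ₂/λ₁| = 2.64/4.86 = 0.54321
Need k ≥ ln(1e-2) / ln(0.54321) = -4.6052 / -0.6103 ≈ 7.546
Smallest integer k satisfying the bound: 8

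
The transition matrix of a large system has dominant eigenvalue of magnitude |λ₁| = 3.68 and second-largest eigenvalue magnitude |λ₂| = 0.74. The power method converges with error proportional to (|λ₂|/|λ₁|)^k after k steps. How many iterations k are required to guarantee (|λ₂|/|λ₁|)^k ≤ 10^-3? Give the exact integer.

5

|λ₂/λ₁| = 0.74/3.68 = 0.20109
Need k ≥ ln(10^-3) / ln(0.20109) = -6.9078 / -1.6040 ≈ 4.307
Smallest integer k satisfying the bound: 5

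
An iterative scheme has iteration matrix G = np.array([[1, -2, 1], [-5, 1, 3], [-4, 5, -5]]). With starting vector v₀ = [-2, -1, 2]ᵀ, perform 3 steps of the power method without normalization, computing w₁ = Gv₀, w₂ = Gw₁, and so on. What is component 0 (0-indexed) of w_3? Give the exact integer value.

99

w1 = Gv₀ = (2, 15, -7)
w2 = Gw1 = (-35, -16, 102)
w3 = Gw2 = (99, 465, -450)
The requested component of w3 is 99.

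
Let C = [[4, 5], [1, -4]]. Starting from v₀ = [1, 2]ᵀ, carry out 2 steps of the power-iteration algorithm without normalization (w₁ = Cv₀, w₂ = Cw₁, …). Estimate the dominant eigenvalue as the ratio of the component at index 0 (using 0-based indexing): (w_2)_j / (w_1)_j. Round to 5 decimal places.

λ ≈ 1.50000

w1 = Cv₀ = (14, -7)
w2 = Cw1 = (21, 42)
Ratio at component: 21 / 14 = 1.50000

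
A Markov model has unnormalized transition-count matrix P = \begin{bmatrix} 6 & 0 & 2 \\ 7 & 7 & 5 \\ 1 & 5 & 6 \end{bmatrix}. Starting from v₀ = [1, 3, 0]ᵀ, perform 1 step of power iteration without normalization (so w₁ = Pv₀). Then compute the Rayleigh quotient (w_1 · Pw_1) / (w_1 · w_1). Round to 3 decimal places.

λ ≈ 12.253

w1 = Pv₀ = (6, 28, 16)
Pw1 = (68, 318, 242)
w1·Pw1 = 6·68 + 28·318 + 16·242 = 13184; w1·w1 = 6·6 + 28·28 + 16·16 = 1076
λ ≈ 13184/1076 = 12.253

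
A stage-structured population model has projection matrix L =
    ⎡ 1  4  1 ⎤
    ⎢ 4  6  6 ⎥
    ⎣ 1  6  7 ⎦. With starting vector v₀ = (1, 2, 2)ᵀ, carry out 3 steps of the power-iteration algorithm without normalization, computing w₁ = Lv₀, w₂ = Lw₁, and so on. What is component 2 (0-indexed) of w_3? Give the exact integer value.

4970

w1 = Lv₀ = (1·1 + 4·2 + 1·2; 4·1 + 6·2 + 6·2; 1·1 + 6·2 + 7·2) = (11, 28, 27)
w2 = Lw1 = (1·11 + 4·28 + 1·27; 4·11 + 6·28 + 6·27; 1·11 + 6·28 + 7·27) = (150, 374, 368)
w3 = Lw2 = (2014, 5052, 4970)
The requested component of w3 is 4970.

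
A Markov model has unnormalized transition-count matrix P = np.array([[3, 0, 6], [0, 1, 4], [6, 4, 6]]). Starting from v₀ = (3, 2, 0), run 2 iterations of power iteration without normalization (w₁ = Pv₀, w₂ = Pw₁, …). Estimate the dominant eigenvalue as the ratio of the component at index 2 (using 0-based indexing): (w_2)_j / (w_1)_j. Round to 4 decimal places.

λ ≈ 8.3846

w1 = Pv₀ = (3·3 + 0·2 + 6·0; 0·3 + 1·2 + 4·0; 6·3 + 4·2 + 6·0) = (9, 2, 26)
w2 = Pw1 = (3·9 + 0·2 + 6·26; 0·9 + 1·2 + 4·26; 6·9 + 4·2 + 6·26) = (183, 106, 218)
Ratio at component: 218 / 26 = 8.3846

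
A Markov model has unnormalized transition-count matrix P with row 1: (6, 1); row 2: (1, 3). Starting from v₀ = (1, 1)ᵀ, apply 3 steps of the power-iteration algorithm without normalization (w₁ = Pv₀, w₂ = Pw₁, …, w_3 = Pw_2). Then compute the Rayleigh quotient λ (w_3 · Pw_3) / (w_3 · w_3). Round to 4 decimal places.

λ ≈ 6.2964

w1 = Pv₀ = (7, 4)
w2 = Pw1 = (46, 19)
w3 = Pw2 = (295, 103)
Pw3 = (1873, 604)
w3·Pw3 = 295·1873 + 103·604 = 614747; w3·w3 = 295·295 + 103·103 = 97634
λ ≈ 614747/97634 = 6.2964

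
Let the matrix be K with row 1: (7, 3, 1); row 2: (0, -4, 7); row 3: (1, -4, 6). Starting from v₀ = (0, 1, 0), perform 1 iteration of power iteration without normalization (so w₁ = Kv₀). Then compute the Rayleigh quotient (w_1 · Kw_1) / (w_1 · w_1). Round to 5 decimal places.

w1 = Kv₀ = (7·0 + 3·1 + 1·0; 0·0 + (-4)·1 + 7·0; 1·0 + (-4)·1 + 6·0) = (3, -4, -4)
Kw1 = (5, -12, -5)
w1·Kw1 = 3·5 + (-4)·(-12) + (-4)·(-5) = 83; w1·w1 = 3·3 + (-4)·(-4) + (-4)·(-4) = 41
λ ≈ 83/41 = 2.02439

λ ≈ 2.02439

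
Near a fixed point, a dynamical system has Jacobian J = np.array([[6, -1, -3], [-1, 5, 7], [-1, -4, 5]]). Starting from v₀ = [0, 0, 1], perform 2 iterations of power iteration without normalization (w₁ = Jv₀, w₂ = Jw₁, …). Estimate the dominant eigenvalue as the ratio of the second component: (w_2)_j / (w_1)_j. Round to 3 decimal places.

10.429

w1 = Jv₀ = (6·0 + (-1)·0 + (-3)·1; (-1)·0 + 5·0 + 7·1; (-1)·0 + (-4)·0 + 5·1) = (-3, 7, 5)
w2 = Jw1 = (6·(-3) + (-1)·7 + (-3)·5; (-1)·(-3) + 5·7 + 7·5; (-1)·(-3) + (-4)·7 + 5·5) = (-40, 73, 0)
Ratio at component: 73 / 7 = 10.429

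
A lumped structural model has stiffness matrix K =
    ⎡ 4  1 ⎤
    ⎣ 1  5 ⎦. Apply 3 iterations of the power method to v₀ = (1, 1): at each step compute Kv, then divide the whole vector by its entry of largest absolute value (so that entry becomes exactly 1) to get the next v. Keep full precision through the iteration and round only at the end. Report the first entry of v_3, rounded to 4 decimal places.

Kv0 = (5.00000, 6.00000); divide by 6.00000 → v1 = (0.83333, 1.00000)
Kv1 = (4.33333, 5.83333); divide by 5.83333 → v2 = (0.74286, 1.00000)
Kv2 = (3.97143, 5.74286); divide by 5.74286 → v3 = (0.69154, 1.00000)
Requested entry of v3: 139/201 = 0.6915

0.6915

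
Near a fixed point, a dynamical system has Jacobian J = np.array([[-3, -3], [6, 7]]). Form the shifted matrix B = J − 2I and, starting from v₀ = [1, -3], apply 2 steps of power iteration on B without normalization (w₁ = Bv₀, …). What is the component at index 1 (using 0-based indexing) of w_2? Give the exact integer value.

-21

B = J − 2I has rows (-5, -3); (6, 5)
w1 = Bv₀ = ((-5)·1 + (-3)·(-3); 6·1 + 5·(-3)) = (4, -9)
w2 = Bw1 = ((-5)·4 + (-3)·(-9); 6·4 + 5·(-9)) = (7, -21)
Requested component of w2: -21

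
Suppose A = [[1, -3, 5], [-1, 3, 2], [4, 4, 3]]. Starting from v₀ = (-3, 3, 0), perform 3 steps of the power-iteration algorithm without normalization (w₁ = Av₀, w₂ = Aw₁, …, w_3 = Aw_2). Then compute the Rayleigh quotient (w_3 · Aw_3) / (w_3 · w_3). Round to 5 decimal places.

w1 = Av₀ = (1·(-3) + (-3)·3 + 5·0; (-1)·(-3) + 3·3 + 2·0; 4·(-3) + 4·3 + 3·0) = (-12, 12, 0)
w2 = Aw1 = (1·(-12) + (-3)·12 + 5·0; (-1)·(-12) + 3·12 + 2·0; 4·(-12) + 4·12 + 3·0) = (-48, 48, 0)
w3 = Aw2 = (-192, 192, 0)
Aw3 = (-768, 768, 0)
w3·Aw3 = (-192)·(-768) + 192·768 + 0·0 = 294912; w3·w3 = (-192)·(-192) + 192·192 + 0·0 = 73728
λ ≈ 294912/73728 = 4.00000

λ ≈ 4.00000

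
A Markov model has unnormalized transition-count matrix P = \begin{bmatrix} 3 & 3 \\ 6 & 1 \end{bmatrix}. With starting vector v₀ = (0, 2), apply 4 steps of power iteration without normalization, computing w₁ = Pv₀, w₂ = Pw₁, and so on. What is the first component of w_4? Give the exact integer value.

w1 = Pv₀ = (6, 2)
w2 = Pw1 = (24, 38)
w3 = Pw2 = (186, 182)
w4 = Pw3 = (1104, 1298)
The requested component of w4 is 1104.

1104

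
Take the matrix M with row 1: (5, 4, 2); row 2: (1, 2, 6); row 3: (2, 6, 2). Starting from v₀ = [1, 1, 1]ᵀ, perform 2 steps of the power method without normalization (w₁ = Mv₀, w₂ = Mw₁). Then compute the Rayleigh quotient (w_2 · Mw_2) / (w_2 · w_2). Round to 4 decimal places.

w1 = Mv₀ = (11, 9, 10)
w2 = Mw1 = (111, 89, 96)
Mw2 = (1103, 865, 948)
w2·Mw2 = 111·1103 + 89·865 + 96·948 = 290426; w2·w2 = 111·111 + 89·89 + 96·96 = 29458
λ ≈ 290426/29458 = 9.8590

λ ≈ 9.8590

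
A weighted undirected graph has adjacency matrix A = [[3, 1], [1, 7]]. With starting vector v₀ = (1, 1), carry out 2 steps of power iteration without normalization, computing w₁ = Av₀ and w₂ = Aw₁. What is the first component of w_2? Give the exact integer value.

20

w1 = Av₀ = (4, 8)
w2 = Aw1 = (20, 60)
The requested component of w2 is 20.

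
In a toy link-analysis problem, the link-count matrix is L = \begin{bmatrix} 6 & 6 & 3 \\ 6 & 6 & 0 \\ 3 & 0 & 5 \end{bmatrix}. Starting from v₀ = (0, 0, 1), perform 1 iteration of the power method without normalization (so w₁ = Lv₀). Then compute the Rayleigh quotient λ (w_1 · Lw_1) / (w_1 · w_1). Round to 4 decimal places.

w1 = Lv₀ = (6·0 + 6·0 + 3·1; 6·0 + 6·0 + 0·1; 3·0 + 0·0 + 5·1) = (3, 0, 5)
Lw1 = (33, 18, 34)
w1·Lw1 = 3·33 + 0·18 + 5·34 = 269; w1·w1 = 3·3 + 0·0 + 5·5 = 34
λ ≈ 269/34 = 7.9118

λ ≈ 7.9118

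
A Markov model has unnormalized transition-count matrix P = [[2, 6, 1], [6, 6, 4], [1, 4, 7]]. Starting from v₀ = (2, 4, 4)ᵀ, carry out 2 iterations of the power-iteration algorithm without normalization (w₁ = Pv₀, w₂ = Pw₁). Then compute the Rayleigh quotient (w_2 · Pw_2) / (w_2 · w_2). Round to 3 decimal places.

λ ≈ 12.880

w1 = Pv₀ = (32, 52, 46)
w2 = Pw1 = (422, 688, 562)
Pw2 = (5534, 8908, 7108)
w2·Pw2 = 422·5534 + 688·8908 + 562·7108 = 12458748; w2·w2 = 422·422 + 688·688 + 562·562 = 967272
λ ≈ 12458748/967272 = 12.880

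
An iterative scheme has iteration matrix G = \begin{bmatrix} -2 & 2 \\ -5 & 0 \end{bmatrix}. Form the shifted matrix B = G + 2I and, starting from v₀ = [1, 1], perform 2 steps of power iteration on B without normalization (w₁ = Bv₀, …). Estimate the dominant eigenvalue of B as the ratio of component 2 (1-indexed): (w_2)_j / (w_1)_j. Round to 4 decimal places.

5.3333

B = G + 2I has rows (0, 2); (-5, 2)
w1 = Bv₀ = (2, -3)
w2 = Bw1 = (-6, -16)
Ratio: -16/-3 = 5.3333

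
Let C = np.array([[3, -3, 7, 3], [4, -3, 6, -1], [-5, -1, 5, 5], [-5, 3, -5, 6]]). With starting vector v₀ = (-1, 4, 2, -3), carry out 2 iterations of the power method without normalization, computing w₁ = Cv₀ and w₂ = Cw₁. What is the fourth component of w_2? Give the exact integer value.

1

w1 = Cv₀ = (3·(-1) + (-3)·4 + 7·2 + 3·(-3); 4·(-1) + (-3)·4 + 6·2 + (-1)·(-3); (-5)·(-1) + (-1)·4 + 5·2 + 5·(-3); (-5)·(-1) + 3·4 + (-5)·2 + 6·(-3)) = (-10, -1, -4, -11)
w2 = Cw1 = (3·(-10) + (-3)·(-1) + 7·(-4) + 3·(-11); 4·(-10) + (-3)·(-1) + 6·(-4) + (-1)·(-11); (-5)·(-10) + (-1)·(-1) + 5·(-4) + 5·(-11); (-5)·(-10) + 3·(-1) + (-5)·(-4) + 6·(-11)) = (-88, -50, -24, 1)
The requested component of w2 is 1.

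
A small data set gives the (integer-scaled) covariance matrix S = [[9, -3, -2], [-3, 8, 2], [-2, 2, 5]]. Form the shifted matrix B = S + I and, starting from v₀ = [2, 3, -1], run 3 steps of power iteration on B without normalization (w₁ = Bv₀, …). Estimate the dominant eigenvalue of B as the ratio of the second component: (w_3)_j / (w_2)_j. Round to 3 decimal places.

μ ≈ 6.847

B = S + I has rows (10, -3, -2); (-3, 9, 2); (-2, 2, 6)
w1 = Bv₀ = (10·2 + (-3)·3 + (-2)·(-1); (-3)·2 + 9·3 + 2·(-1); (-2)·2 + 2·3 + 6·(-1)) = (13, 19, -4)
w2 = Bw1 = (10·13 + (-3)·19 + (-2)·(-4); (-3)·13 + 9·19 + 2·(-4); (-2)·13 + 2·19 + 6·(-4)) = (81, 124, -12)
w3 = Bw2 = (462, 849, 14)
Ratio: 849/124 = 6.847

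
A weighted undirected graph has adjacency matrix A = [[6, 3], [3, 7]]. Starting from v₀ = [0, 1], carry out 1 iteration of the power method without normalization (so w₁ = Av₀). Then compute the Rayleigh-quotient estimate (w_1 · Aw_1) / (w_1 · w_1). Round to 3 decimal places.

9.017

w1 = Av₀ = (6·0 + 3·1; 3·0 + 7·1) = (3, 7)
Aw1 = (39, 58)
w1·Aw1 = 3·39 + 7·58 = 523; w1·w1 = 3·3 + 7·7 = 58
λ ≈ 523/58 = 9.017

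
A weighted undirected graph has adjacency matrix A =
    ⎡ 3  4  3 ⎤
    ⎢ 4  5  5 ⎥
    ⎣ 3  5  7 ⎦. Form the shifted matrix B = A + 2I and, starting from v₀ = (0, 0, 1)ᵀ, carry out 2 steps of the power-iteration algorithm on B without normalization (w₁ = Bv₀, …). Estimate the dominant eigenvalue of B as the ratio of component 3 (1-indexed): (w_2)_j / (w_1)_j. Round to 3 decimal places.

B = A + 2I has rows (5, 4, 3); (4, 7, 5); (3, 5, 9)
w1 = Bv₀ = (5·0 + 4·0 + 3·1; 4·0 + 7·0 + 5·1; 3·0 + 5·0 + 9·1) = (3, 5, 9)
w2 = Bw1 = (5·3 + 4·5 + 3·9; 4·3 + 7·5 + 5·9; 3·3 + 5·5 + 9·9) = (62, 92, 115)
Ratio: 115/9 = 12.778

12.778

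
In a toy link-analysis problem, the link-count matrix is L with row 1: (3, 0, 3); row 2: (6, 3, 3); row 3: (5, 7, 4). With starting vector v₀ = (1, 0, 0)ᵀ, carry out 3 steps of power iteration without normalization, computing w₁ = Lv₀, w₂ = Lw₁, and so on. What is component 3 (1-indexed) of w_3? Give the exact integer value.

w1 = Lv₀ = (3, 6, 5)
w2 = Lw1 = (24, 51, 77)
w3 = Lw2 = (303, 528, 785)
The requested component of w3 is 785.

785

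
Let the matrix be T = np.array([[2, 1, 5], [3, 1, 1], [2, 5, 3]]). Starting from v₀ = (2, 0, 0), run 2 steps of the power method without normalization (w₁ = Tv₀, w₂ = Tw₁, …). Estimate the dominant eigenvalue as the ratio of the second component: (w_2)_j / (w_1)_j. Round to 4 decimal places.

w1 = Tv₀ = (2·2 + 1·0 + 5·0; 3·2 + 1·0 + 1·0; 2·2 + 5·0 + 3·0) = (4, 6, 4)
w2 = Tw1 = (2·4 + 1·6 + 5·4; 3·4 + 1·6 + 1·4; 2·4 + 5·6 + 3·4) = (34, 22, 50)
Ratio at component: 22 / 6 = 3.6667

λ ≈ 3.6667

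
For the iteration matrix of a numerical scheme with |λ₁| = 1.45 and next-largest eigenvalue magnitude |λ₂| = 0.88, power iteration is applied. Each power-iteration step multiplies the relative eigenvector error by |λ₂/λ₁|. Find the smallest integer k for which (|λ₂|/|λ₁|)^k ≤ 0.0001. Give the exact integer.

|λ₂/λ₁| = 0.88/1.45 = 0.60690
Need k ≥ ln(0.0001) / ln(0.60690) = -9.2103 / -0.4994 ≈ 18.443
Smallest integer k satisfying the bound: 19

19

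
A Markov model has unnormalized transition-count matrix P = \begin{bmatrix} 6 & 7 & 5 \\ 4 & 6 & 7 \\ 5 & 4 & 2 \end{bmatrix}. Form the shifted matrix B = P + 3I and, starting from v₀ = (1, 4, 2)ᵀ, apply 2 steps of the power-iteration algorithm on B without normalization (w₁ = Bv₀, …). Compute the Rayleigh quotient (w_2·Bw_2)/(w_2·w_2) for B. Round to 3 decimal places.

μ ≈ 18.462

B = P + 3I has rows (9, 7, 5); (4, 9, 7); (5, 4, 5)
w1 = Bv₀ = (9·1 + 7·4 + 5·2; 4·1 + 9·4 + 7·2; 5·1 + 4·4 + 5·2) = (47, 54, 31)
w2 = Bw1 = (9·47 + 7·54 + 5·31; 4·47 + 9·54 + 7·31; 5·47 + 4·54 + 5·31) = (956, 891, 606)
Bw2 = (17871, 16085, 11374)
w2·Bw2 = 38309055; w2·w2 = 2075053; μ ≈ 38309055/2075053 = 18.462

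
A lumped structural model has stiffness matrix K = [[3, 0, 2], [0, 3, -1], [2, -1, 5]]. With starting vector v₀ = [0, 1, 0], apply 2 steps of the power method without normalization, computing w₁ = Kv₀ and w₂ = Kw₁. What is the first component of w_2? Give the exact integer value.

-2

w1 = Kv₀ = (0, 3, -1)
w2 = Kw1 = (-2, 10, -8)
The requested component of w2 is -2.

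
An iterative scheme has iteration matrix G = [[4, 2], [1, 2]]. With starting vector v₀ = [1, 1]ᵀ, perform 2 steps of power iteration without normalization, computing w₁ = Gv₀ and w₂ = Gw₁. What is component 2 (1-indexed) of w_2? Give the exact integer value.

w1 = Gv₀ = (4·1 + 2·1; 1·1 + 2·1) = (6, 3)
w2 = Gw1 = (4·6 + 2·3; 1·6 + 2·3) = (30, 12)
The requested component of w2 is 12.

12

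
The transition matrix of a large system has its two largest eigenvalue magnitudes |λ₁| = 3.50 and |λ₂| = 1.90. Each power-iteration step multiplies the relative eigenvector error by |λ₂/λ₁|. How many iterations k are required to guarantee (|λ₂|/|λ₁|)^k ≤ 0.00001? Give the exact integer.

|λ₂/λ₁| = 1.90/3.50 = 0.54286
Need k ≥ ln(0.00001) / ln(0.54286) = -11.5129 / -0.6109 ≈ 18.846
Smallest integer k satisfying the bound: 19

19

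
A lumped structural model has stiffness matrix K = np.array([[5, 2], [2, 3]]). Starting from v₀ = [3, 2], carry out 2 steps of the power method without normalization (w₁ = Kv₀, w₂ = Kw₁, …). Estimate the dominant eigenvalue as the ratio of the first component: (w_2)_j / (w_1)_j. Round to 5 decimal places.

λ ≈ 6.26316

w1 = Kv₀ = (5·3 + 2·2; 2·3 + 3·2) = (19, 12)
w2 = Kw1 = (5·19 + 2·12; 2·19 + 3·12) = (119, 74)
Ratio at component: 119 / 19 = 6.26316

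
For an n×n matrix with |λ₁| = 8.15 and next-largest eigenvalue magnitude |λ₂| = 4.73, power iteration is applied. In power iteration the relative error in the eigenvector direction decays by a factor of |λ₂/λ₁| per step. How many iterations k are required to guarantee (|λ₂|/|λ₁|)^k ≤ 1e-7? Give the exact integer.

|λ₂/λ₁| = 4.73/8.15 = 0.58037
Need k ≥ ln(1e-7) / ln(0.58037) = -16.1181 / -0.5441 ≈ 29.624
Smallest integer k satisfying the bound: 30

30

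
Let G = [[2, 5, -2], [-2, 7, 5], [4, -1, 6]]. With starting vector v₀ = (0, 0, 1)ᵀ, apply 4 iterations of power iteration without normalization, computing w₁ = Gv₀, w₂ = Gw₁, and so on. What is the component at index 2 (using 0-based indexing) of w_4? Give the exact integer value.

w1 = Gv₀ = (-2, 5, 6)
w2 = Gw1 = (9, 69, 23)
w3 = Gw2 = (317, 580, 105)
w4 = Gw3 = (3324, 3951, 1318)
The requested component of w4 is 1318.

1318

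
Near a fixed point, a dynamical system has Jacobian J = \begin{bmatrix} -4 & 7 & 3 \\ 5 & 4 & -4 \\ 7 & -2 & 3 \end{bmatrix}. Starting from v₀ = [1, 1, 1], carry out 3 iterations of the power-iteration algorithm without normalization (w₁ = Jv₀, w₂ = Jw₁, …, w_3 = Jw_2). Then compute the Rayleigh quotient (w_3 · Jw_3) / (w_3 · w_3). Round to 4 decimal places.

w1 = Jv₀ = (6, 5, 8)
w2 = Jw1 = (35, 18, 56)
w3 = Jw2 = (154, 23, 377)
Jw3 = (676, -646, 2163)
w3·Jw3 = 154·676 + 23·(-646) + 377·2163 = 904697; w3·w3 = 154·154 + 23·23 + 377·377 = 166374
λ ≈ 904697/166374 = 5.4377

5.4377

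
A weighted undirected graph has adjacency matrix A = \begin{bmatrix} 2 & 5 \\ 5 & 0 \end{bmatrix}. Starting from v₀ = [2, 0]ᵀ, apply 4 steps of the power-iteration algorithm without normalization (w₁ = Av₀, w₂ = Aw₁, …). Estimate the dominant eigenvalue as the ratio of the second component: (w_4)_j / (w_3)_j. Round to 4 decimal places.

w1 = Av₀ = (4, 10)
w2 = Aw1 = (58, 20)
w3 = Aw2 = (216, 290)
w4 = Aw3 = (1882, 1080)
Ratio at component: 1080 / 290 = 3.7241

3.7241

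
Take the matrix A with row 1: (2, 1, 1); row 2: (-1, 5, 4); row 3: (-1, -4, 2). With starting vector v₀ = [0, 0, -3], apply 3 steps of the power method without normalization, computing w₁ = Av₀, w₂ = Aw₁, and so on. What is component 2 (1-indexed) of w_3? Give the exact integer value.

-225

w1 = Av₀ = (-3, -12, -6)
w2 = Aw1 = (-24, -81, 39)
w3 = Aw2 = (-90, -225, 426)
The requested component of w3 is -225.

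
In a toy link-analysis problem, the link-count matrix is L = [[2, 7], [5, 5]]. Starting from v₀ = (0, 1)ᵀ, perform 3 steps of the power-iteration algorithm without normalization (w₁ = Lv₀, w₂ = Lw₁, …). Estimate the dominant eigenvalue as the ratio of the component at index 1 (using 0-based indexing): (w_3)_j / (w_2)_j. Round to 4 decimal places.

9.0833

w1 = Lv₀ = (7, 5)
w2 = Lw1 = (49, 60)
w3 = Lw2 = (518, 545)
Ratio at component: 545 / 60 = 9.0833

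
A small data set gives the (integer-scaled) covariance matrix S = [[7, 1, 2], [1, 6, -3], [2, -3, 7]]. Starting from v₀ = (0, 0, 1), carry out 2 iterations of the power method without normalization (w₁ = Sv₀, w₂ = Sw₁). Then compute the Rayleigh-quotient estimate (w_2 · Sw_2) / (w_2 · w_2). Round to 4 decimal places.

w1 = Sv₀ = (7·0 + 1·0 + 2·1; 1·0 + 6·0 + (-3)·1; 2·0 + (-3)·0 + 7·1) = (2, -3, 7)
w2 = Sw1 = (7·2 + 1·(-3) + 2·7; 1·2 + 6·(-3) + (-3)·7; 2·2 + (-3)·(-3) + 7·7) = (25, -37, 62)
Sw2 = (262, -383, 595)
w2·Sw2 = 25·262 + (-37)·(-383) + 62·595 = 57611; w2·w2 = 25·25 + (-37)·(-37) + 62·62 = 5838
λ ≈ 57611/5838 = 9.8683

λ ≈ 9.8683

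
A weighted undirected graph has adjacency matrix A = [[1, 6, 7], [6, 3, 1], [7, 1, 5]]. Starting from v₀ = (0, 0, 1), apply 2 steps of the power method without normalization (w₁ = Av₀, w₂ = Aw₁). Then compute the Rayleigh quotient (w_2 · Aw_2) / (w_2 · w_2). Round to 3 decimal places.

11.950

w1 = Av₀ = (7, 1, 5)
w2 = Aw1 = (48, 50, 75)
Aw2 = (873, 513, 761)
w2·Aw2 = 48·873 + 50·513 + 75·761 = 124629; w2·w2 = 48·48 + 50·50 + 75·75 = 10429
λ ≈ 124629/10429 = 11.950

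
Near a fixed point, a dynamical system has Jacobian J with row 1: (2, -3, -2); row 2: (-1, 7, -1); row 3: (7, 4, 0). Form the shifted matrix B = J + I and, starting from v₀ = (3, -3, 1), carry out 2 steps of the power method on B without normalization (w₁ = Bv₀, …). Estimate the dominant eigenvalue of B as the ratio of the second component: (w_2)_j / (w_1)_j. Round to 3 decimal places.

8.929

B = J + I has rows (3, -3, -2); (-1, 8, -1); (7, 4, 1)
w1 = Bv₀ = (3·3 + (-3)·(-3) + (-2)·1; (-1)·3 + 8·(-3) + (-1)·1; 7·3 + 4·(-3) + 1·1) = (16, -28, 10)
w2 = Bw1 = (3·16 + (-3)·(-28) + (-2)·10; (-1)·16 + 8·(-28) + (-1)·10; 7·16 + 4·(-28) + 1·10) = (112, -250, 10)
Ratio: -250/-28 = 8.929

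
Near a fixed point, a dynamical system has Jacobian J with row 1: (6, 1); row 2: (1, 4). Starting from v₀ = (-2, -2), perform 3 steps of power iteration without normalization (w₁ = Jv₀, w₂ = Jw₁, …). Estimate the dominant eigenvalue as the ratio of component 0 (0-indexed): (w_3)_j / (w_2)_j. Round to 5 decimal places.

λ ≈ 6.57447

w1 = Jv₀ = (6·(-2) + 1·(-2); 1·(-2) + 4·(-2)) = (-14, -10)
w2 = Jw1 = (6·(-14) + 1·(-10); 1·(-14) + 4·(-10)) = (-94, -54)
w3 = Jw2 = (-618, -310)
Ratio at component: -618 / -94 = 6.57447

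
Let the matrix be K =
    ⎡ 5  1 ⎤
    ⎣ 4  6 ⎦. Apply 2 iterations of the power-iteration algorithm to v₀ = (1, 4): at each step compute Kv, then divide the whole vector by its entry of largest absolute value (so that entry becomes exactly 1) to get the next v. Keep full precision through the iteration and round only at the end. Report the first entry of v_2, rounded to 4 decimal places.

Kv0 = (9.00000, 28.00000); divide by 28.00000 → v1 = (0.32143, 1.00000)
Kv1 = (2.60714, 7.28571); divide by 7.28571 → v2 = (0.35784, 1.00000)
Requested entry of v2: 73/204 = 0.3578

0.3578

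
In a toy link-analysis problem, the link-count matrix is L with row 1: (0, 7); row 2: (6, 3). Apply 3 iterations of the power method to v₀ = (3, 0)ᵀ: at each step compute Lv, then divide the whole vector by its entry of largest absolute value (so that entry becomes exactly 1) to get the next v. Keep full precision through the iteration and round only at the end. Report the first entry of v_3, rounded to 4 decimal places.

Lv0 = (0.00000, 18.00000); divide by 18.00000 → v1 = (0.00000, 1.00000)
Lv1 = (7.00000, 3.00000); divide by 7.00000 → v2 = (1.00000, 0.42857)
Lv2 = (3.00000, 7.28571); divide by 7.28571 → v3 = (0.41176, 1.00000)
Requested entry of v3: 378/918 = 0.4118

0.4118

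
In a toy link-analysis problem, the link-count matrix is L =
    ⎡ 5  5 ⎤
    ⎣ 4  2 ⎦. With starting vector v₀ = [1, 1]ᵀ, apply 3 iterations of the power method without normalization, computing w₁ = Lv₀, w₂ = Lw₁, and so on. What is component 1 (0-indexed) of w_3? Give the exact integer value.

w1 = Lv₀ = (10, 6)
w2 = Lw1 = (80, 52)
w3 = Lw2 = (660, 424)
The requested component of w3 is 424.

424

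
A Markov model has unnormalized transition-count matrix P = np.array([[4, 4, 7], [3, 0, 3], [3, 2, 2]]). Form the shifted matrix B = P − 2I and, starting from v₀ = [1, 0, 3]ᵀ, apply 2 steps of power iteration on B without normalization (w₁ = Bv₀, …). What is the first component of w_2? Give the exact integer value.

115

B = P − 2I has rows (2, 4, 7); (3, -2, 3); (3, 2, 0)
w1 = Bv₀ = (23, 12, 3)
w2 = Bw1 = (115, 54, 93)
Requested component of w2: 115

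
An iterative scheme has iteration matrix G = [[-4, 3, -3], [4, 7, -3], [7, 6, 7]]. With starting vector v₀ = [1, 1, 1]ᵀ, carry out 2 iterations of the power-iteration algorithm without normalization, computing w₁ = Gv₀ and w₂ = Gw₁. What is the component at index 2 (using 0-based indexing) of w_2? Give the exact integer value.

160

w1 = Gv₀ = (-4, 8, 20)
w2 = Gw1 = (-20, -20, 160)
The requested component of w2 is 160.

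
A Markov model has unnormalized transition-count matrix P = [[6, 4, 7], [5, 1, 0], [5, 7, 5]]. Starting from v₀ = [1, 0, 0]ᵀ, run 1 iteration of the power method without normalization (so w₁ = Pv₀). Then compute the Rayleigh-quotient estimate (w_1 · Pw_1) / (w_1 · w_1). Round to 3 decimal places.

λ ≈ 13.616

w1 = Pv₀ = (6, 5, 5)
Pw1 = (91, 35, 90)
w1·Pw1 = 6·91 + 5·35 + 5·90 = 1171; w1·w1 = 6·6 + 5·5 + 5·5 = 86
λ ≈ 1171/86 = 13.616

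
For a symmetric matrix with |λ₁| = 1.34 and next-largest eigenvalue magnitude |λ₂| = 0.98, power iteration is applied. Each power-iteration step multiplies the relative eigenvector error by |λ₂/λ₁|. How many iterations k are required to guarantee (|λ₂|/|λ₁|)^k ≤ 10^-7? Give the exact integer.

52

|λ₂/λ₁| = 0.98/1.34 = 0.73134
Need k ≥ ln(10^-7) / ln(0.73134) = -16.1181 / -0.3129 ≈ 51.517
Smallest integer k satisfying the bound: 52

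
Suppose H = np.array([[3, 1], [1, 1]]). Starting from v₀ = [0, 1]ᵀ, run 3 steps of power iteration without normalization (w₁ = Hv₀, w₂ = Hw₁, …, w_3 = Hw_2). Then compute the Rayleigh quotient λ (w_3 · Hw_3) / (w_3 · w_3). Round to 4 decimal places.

λ ≈ 3.4138

w1 = Hv₀ = (3·0 + 1·1; 1·0 + 1·1) = (1, 1)
w2 = Hw1 = (3·1 + 1·1; 1·1 + 1·1) = (4, 2)
w3 = Hw2 = (14, 6)
Hw3 = (48, 20)
w3·Hw3 = 14·48 + 6·20 = 792; w3·w3 = 14·14 + 6·6 = 232
λ ≈ 792/232 = 3.4138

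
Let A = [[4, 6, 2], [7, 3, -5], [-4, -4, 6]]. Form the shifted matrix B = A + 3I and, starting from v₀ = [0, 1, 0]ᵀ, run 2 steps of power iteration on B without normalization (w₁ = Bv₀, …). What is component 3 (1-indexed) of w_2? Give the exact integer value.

B = A + 3I has rows (7, 6, 2); (7, 6, -5); (-4, -4, 9)
w1 = Bv₀ = (7·0 + 6·1 + 2·0; 7·0 + 6·1 + (-5)·0; (-4)·0 + (-4)·1 + 9·0) = (6, 6, -4)
w2 = Bw1 = (7·6 + 6·6 + 2·(-4); 7·6 + 6·6 + (-5)·(-4); (-4)·6 + (-4)·6 + 9·(-4)) = (70, 98, -84)
Requested component of w2: -84

-84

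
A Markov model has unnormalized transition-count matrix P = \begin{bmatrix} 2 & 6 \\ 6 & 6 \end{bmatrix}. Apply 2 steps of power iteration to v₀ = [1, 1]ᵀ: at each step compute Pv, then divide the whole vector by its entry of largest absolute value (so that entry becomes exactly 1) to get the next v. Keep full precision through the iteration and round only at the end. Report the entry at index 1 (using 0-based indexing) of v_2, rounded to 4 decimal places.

Pv0 = (8.00000, 12.00000); divide by 12.00000 → v1 = (0.66667, 1.00000)
Pv1 = (7.33333, 10.00000); divide by 10.00000 → v2 = (0.73333, 1.00000)
Requested entry of v2: 120/120 = 1.0000

1.0000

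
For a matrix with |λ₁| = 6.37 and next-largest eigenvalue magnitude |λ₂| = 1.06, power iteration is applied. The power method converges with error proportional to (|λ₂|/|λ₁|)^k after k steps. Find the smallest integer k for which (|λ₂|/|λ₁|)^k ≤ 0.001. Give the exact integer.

|λ₂/λ₁| = 1.06/6.37 = 0.16641
Need k ≥ ln(0.001) / ln(0.16641) = -6.9078 / -1.7933 ≈ 3.852
Smallest integer k satisfying the bound: 4

4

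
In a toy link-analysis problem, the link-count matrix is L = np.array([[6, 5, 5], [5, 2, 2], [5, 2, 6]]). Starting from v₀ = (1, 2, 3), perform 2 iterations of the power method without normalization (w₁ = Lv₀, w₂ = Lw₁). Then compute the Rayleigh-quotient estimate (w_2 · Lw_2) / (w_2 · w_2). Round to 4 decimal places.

13.2494

w1 = Lv₀ = (31, 15, 27)
w2 = Lw1 = (396, 239, 347)
Lw2 = (5306, 3152, 4540)
w2·Lw2 = 396·5306 + 239·3152 + 347·4540 = 4429884; w2·w2 = 396·396 + 239·239 + 347·347 = 334346
λ ≈ 4429884/334346 = 13.2494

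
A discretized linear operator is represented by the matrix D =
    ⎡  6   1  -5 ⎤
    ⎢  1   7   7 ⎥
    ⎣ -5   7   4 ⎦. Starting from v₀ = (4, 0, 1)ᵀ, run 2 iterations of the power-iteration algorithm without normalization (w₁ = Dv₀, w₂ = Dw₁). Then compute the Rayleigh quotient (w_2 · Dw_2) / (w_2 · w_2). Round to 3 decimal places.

w1 = Dv₀ = (19, 11, -16)
w2 = Dw1 = (205, -16, -82)
Dw2 = (1624, -481, -1465)
w2·Dw2 = 205·1624 + (-16)·(-481) + (-82)·(-1465) = 460746; w2·w2 = 205·205 + (-16)·(-16) + (-82)·(-82) = 49005
λ ≈ 460746/49005 = 9.402

9.402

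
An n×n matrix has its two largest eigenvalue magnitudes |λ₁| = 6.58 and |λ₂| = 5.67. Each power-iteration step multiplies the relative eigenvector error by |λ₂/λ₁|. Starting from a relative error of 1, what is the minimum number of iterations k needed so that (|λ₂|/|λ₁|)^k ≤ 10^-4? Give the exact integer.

62

|λ₂/λ₁| = 5.67/6.58 = 0.86170
Need k ≥ ln(10^-4) / ln(0.86170) = -9.2103 / -0.1488 ≈ 61.878
Smallest integer k satisfying the bound: 62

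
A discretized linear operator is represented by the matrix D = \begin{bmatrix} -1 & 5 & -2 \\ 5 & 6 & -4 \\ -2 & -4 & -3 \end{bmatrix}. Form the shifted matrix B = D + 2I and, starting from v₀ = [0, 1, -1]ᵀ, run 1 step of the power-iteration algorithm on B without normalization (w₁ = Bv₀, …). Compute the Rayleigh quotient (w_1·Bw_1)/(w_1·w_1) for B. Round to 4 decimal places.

μ ≈ 11.9010

B = D + 2I has rows (1, 5, -2); (5, 8, -4); (-2, -4, -1)
w1 = Bv₀ = (1·0 + 5·1 + (-2)·(-1); 5·0 + 8·1 + (-4)·(-1); (-2)·0 + (-4)·1 + (-1)·(-1)) = (7, 12, -3)
Bw1 = (73, 143, -59)
w1·Bw1 = 2404; w1·w1 = 202; μ ≈ 2404/202 = 11.9010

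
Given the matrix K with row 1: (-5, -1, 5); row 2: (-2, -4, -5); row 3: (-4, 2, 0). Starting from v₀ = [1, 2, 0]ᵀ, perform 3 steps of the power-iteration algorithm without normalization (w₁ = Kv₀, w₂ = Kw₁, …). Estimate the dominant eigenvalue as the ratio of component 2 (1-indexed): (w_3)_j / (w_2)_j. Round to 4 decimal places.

w1 = Kv₀ = ((-5)·1 + (-1)·2 + 5·0; (-2)·1 + (-4)·2 + (-5)·0; (-4)·1 + 2·2 + 0·0) = (-7, -10, 0)
w2 = Kw1 = ((-5)·(-7) + (-1)·(-10) + 5·0; (-2)·(-7) + (-4)·(-10) + (-5)·0; (-4)·(-7) + 2·(-10) + 0·0) = (45, 54, 8)
w3 = Kw2 = (-239, -346, -72)
Ratio at component: -346 / 54 = -6.4074

λ ≈ -6.4074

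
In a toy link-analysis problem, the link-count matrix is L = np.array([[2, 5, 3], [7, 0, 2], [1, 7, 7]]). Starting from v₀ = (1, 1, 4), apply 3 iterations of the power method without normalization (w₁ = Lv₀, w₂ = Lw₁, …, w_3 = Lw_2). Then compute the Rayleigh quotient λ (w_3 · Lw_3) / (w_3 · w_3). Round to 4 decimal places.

11.4121

w1 = Lv₀ = (2·1 + 5·1 + 3·4; 7·1 + 0·1 + 2·4; 1·1 + 7·1 + 7·4) = (19, 15, 36)
w2 = Lw1 = (2·19 + 5·15 + 3·36; 7·19 + 0·15 + 2·36; 1·19 + 7·15 + 7·36) = (221, 205, 376)
w3 = Lw2 = (2595, 2299, 4288)
Lw3 = (29549, 26741, 48704)
w3·Lw3 = 2595·29549 + 2299·26741 + 4288·48704 = 346999966; w3·w3 = 2595·2595 + 2299·2299 + 4288·4288 = 30406370
λ ≈ 346999966/30406370 = 11.4121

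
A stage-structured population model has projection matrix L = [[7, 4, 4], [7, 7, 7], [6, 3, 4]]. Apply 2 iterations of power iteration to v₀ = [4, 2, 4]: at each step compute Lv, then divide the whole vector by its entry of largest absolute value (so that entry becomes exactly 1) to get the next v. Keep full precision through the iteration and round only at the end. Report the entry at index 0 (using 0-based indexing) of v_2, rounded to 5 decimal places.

0.70408

Lv0 = (52.000000, 70.000000, 46.000000); divide by 70.000000 → v1 = (0.742857, 1.000000, 0.657143)
Lv1 = (11.828571, 16.800000, 10.085714); divide by 16.800000 → v2 = (0.704082, 1.000000, 0.600340)
Requested entry of v2: 828/1176 = 0.70408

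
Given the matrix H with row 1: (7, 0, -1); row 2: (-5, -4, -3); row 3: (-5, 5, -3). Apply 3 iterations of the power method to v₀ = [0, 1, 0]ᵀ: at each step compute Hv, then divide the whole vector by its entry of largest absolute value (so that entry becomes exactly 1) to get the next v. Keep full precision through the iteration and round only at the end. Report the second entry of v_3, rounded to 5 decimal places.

Hv0 = (0.000000, -4.000000, 5.000000); divide by 5.000000 → v1 = (0.000000, -0.800000, 1.000000)
Hv1 = (-1.000000, 0.200000, -7.000000); divide by -7.000000 → v2 = (0.142857, -0.028571, 1.000000)
Hv2 = (0.000000, -3.600000, -3.857143); divide by -3.857143 → v3 = (0.000000, 0.933333, 1.000000)
Requested entry of v3: 126/135 = 0.93333

0.93333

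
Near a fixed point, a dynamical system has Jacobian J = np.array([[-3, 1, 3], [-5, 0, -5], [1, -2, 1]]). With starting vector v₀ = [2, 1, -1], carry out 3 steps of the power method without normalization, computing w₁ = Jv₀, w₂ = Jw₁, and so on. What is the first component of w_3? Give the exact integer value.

w1 = Jv₀ = (-8, -5, -1)
w2 = Jw1 = (16, 45, 1)
w3 = Jw2 = (0, -85, -73)
The requested component of w3 is 0.

0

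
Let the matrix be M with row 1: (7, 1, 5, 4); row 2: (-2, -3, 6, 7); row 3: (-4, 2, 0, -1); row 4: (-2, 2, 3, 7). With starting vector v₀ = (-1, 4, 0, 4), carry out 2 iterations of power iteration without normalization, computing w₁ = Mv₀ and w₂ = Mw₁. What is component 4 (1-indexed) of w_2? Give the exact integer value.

w1 = Mv₀ = (7·(-1) + 1·4 + 5·0 + 4·4; (-2)·(-1) + (-3)·4 + 6·0 + 7·4; (-4)·(-1) + 2·4 + 0·0 + (-1)·4; (-2)·(-1) + 2·4 + 3·0 + 7·4) = (13, 18, 8, 38)
w2 = Mw1 = (7·13 + 1·18 + 5·8 + 4·38; (-2)·13 + (-3)·18 + 6·8 + 7·38; (-4)·13 + 2·18 + 0·8 + (-1)·38; (-2)·13 + 2·18 + 3·8 + 7·38) = (301, 234, -54, 300)
The requested component of w2 is 300.

300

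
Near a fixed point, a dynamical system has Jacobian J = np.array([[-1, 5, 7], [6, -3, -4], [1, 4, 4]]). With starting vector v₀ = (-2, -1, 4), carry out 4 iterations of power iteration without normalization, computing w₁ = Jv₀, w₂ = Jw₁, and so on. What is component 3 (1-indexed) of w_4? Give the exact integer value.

-740

w1 = Jv₀ = ((-1)·(-2) + 5·(-1) + 7·4; 6·(-2) + (-3)·(-1) + (-4)·4; 1·(-2) + 4·(-1) + 4·4) = (25, -25, 10)
w2 = Jw1 = ((-1)·25 + 5·(-25) + 7·10; 6·25 + (-3)·(-25) + (-4)·10; 1·25 + 4·(-25) + 4·10) = (-80, 185, -35)
w3 = Jw2 = (760, -895, 520)
w4 = Jw3 = (-1595, 5165, -740)
The requested component of w4 is -740.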